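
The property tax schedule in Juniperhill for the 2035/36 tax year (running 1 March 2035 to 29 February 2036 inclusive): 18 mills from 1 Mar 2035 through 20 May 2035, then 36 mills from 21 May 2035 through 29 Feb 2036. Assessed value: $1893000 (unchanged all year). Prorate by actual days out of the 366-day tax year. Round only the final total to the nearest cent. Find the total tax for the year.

1 Mar – 20 May 2035: 81 days at 18 mills → $1893000 × 1.8% × 81/366 = $7540.9672
21 May 2035 – 29 Feb 2036: 285 days at 36 mills → $1893000 × 3.6% × 285/366 = $53066.0656
Total = $60607.0328

$60607.03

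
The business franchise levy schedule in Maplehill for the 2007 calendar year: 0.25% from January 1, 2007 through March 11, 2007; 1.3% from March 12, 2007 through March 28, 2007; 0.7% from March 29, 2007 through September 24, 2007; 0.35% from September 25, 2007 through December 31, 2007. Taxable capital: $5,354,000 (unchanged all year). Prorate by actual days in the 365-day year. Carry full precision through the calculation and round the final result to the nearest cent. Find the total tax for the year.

January 1 – March 11, 2007: 70 days at 0.25% → $5,354,000 × 0.25% × 70/365 = $2,566.9863
March 12 – March 28, 2007: 17 days at 1.3% → $5,354,000 × 1.3% × 17/365 = $3,241.7370
March 29 – September 24, 2007: 180 days at 0.7% → $5,354,000 × 0.7% × 180/365 = $18,482.3014
September 25 – December 31, 2007: 98 days at 0.35% → $5,354,000 × 0.35% × 98/365 = $5,031.2932
Total = $29,322.3178

$29,322.32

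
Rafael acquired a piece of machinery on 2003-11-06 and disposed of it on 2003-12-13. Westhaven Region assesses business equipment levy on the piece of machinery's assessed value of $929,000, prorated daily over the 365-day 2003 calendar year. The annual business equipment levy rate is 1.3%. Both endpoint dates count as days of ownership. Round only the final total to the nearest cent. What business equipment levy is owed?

$1,257.33

Days held (2003-11-06 to 2003-12-13): 38 out of 365
Tax = $929,000 × 1.3% × 38/365 = $1,257.3315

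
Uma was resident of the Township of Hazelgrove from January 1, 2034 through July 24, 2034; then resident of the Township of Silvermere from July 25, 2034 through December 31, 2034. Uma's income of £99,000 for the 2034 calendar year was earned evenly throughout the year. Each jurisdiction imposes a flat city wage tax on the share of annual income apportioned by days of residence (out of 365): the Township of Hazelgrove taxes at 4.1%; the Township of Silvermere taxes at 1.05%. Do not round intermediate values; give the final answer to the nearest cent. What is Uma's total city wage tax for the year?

£2,735.38

The Township of Hazelgrove, January 1 – July 24, 2034: 205 days → £99,000 × 4.1% × 205/365 = £2,279.7123
The Township of Silvermere, July 25 – December 31, 2034: 160 days → £99,000 × 1.05% × 160/365 = £455.6712
Total = £2,735.3836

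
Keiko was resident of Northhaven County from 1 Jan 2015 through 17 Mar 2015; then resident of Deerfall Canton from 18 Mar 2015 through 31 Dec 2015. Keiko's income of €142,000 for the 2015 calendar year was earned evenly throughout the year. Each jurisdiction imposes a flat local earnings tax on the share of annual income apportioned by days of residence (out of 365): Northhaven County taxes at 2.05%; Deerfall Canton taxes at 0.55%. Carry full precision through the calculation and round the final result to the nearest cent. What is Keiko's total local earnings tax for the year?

€1,224.51

Northhaven County, 1 Jan – 17 Mar 2015: 76 days → €142,000 × 2.05% × 76/365 = €606.1260
Deerfall Canton, 18 Mar – 31 Dec 2015: 289 days → €142,000 × 0.55% × 289/365 = €618.3808
Total = €1,224.5068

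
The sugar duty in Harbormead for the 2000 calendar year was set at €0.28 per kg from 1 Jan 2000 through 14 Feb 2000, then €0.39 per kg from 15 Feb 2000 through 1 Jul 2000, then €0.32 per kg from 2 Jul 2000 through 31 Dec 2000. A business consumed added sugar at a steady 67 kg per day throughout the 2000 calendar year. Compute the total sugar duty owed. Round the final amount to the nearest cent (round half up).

1 Jan – 14 Feb 2000: 45 days × 67 kg/day = 3,015 kg at €0.28/kg → €844.20
15 Feb – 1 Jul 2000: 138 days × 67 kg/day = 9,246 kg at €0.39/kg → €3,605.94
2 Jul – 31 Dec 2000: 183 days × 67 kg/day = 12,261 kg at €0.32/kg → €3,923.52

€8,373.66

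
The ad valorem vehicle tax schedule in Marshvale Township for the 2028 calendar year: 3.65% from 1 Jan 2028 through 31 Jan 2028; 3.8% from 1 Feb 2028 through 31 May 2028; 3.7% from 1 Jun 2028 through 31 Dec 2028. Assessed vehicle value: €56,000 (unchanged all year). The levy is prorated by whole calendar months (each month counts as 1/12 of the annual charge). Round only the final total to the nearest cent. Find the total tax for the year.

€2,088.33

1 Jan – 31 Jan 2028: 1 month at 3.65% → €56,000 × 3.65% × 1/12 = €170.3333
1 Feb – 31 May 2028: 4 months at 3.8% → €56,000 × 3.8% × 4/12 = €709.3333
1 Jun – 31 Dec 2028: 7 months at 3.7% → €56,000 × 3.7% × 7/12 = €1,208.6667
Total = €2,088.3333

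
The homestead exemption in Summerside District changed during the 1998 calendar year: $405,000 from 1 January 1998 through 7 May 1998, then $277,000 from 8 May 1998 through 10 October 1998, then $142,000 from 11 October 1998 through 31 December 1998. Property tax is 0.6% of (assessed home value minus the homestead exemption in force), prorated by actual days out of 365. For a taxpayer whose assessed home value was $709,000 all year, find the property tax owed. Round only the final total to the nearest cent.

$2,506.75

1 January – 7 May 1998: 127 days, exemption $405,000 → ($709,000 − $405,000) × 0.6% × 127/365 = $634.6521
8 May – 10 October 1998: 156 days, exemption $277,000 → ($709,000 − $277,000) × 0.6% × 156/365 = $1,107.8137
11 October – 31 December 1998: 82 days, exemption $142,000 → ($709,000 − $142,000) × 0.6% × 82/365 = $764.2849
Total = $2,506.7507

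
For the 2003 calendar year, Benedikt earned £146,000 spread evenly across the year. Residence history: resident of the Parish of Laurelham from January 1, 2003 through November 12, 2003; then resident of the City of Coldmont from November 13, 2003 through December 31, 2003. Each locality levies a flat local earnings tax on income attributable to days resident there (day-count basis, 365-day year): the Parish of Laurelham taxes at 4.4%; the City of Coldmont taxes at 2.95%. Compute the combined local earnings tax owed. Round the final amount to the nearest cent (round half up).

The Parish of Laurelham, January 1 – November 12, 2003: 316 days → £146,000 × 4.4% × 316/365 = £5,561.6000
The City of Coldmont, November 13 – December 31, 2003: 49 days → £146,000 × 2.95% × 49/365 = £578.2000
Total = £6,139.8000

£6,139.80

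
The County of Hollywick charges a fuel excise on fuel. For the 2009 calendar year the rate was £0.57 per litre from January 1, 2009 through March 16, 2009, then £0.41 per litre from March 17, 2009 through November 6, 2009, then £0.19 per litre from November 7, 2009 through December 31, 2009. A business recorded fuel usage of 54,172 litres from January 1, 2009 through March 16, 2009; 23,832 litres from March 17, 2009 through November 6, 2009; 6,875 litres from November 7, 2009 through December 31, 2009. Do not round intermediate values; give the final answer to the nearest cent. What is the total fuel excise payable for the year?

January 1 – March 16, 2009: 54,172 litres at £0.57/litre → £30878.04
March 17 – November 6, 2009: 23,832 litres at £0.41/litre → £9771.12
November 7 – December 31, 2009: 6,875 litres at £0.19/litre → £1306.25

£41955.41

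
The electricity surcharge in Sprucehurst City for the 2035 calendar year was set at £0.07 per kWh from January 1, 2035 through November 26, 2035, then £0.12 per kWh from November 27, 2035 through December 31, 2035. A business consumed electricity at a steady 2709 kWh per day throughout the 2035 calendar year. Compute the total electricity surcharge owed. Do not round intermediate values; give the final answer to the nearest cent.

January 1 – November 26, 2035: 330 days × 2709 kWh/day = 893,970 kWh at £0.07/kWh → £62,577.90
November 27 – December 31, 2035: 35 days × 2709 kWh/day = 94,815 kWh at £0.12/kWh → £11,377.80

£73,955.70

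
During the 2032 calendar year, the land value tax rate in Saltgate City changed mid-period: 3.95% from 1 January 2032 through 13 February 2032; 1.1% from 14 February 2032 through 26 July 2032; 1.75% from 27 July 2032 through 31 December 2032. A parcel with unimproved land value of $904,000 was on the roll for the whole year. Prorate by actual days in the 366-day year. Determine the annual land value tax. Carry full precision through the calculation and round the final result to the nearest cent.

$15,577.95

1 January – 13 February 2032: 44 days at 3.95% → $904,000 × 3.95% × 44/366 = $4,292.7650
14 February – 26 July 2032: 164 days at 1.1% → $904,000 × 1.1% × 164/366 = $4,455.7814
27 July – 31 December 2032: 158 days at 1.75% → $904,000 × 1.75% × 158/366 = $6,829.3989
Total = $15,577.9454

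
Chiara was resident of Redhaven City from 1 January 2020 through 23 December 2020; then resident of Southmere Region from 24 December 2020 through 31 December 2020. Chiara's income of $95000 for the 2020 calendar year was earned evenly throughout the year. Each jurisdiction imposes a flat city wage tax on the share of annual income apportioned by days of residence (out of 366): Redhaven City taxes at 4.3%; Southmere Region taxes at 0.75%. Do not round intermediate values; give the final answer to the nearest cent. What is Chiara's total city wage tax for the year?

Redhaven City, 1 January – 23 December 2020: 358 days → $95000 × 4.3% × 358/366 = $3995.7104
Southmere Region, 24 December – 31 December 2020: 8 days → $95000 × 0.75% × 8/366 = $15.5738
Total = $4011.2842

$4011.28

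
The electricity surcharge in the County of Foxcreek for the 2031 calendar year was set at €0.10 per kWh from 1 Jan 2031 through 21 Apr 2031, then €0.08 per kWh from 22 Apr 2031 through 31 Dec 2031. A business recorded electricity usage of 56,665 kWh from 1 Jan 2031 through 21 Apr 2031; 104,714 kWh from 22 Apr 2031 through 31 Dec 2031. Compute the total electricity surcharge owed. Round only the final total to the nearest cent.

€14,043.62

1 Jan – 21 Apr 2031: 56,665 kWh at €0.10/kWh → €5,666.50
22 Apr – 31 Dec 2031: 104,714 kWh at €0.08/kWh → €8,377.12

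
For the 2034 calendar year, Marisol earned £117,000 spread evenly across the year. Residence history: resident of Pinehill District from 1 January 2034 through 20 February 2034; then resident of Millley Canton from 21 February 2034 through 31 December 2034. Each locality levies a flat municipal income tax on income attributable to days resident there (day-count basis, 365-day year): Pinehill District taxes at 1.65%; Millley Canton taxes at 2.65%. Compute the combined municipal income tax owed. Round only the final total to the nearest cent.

Pinehill District, 1 January – 20 February 2034: 51 days → £117,000 × 1.65% × 51/365 = £269.7411
Millley Canton, 21 February – 31 December 2034: 314 days → £117,000 × 2.65% × 314/365 = £2,667.2795
Total = £2,937.0205

£2,937.02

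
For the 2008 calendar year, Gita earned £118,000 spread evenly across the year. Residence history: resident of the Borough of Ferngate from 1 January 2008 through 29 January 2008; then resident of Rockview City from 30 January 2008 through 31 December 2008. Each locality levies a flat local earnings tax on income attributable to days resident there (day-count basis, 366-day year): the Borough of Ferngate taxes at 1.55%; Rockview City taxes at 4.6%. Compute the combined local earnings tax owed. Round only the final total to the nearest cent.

£5,142.83

The Borough of Ferngate, 1 January – 29 January 2008: 29 days → £118,000 × 1.55% × 29/366 = £144.9208
Rockview City, 30 January – 31 December 2008: 337 days → £118,000 × 4.6% × 337/366 = £4,997.9126
Total = £5,142.8333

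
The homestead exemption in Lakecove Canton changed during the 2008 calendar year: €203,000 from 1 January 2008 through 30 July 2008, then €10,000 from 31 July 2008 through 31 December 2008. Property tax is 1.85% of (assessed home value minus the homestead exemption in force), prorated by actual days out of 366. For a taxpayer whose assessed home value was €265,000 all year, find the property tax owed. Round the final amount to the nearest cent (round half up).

1 January – 30 July 2008: 212 days, exemption €203,000 → (€265,000 − €203,000) × 1.85% × 212/366 = €664.3825
31 July – 31 December 2008: 154 days, exemption €10,000 → (€265,000 − €10,000) × 1.85% × 154/366 = €1,984.9590
Total = €2,649.3415

€2,649.34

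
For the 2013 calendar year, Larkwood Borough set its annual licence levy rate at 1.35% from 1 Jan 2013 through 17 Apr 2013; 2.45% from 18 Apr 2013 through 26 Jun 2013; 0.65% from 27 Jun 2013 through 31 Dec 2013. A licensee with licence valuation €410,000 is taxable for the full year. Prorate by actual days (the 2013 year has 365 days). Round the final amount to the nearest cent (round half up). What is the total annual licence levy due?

1 Jan – 17 Apr 2013: 107 days at 1.35% → €410,000 × 1.35% × 107/365 = €1,622.5890
18 Apr – 26 Jun 2013: 70 days at 2.45% → €410,000 × 2.45% × 70/365 = €1,926.4384
27 Jun – 31 Dec 2013: 188 days at 0.65% → €410,000 × 0.65% × 188/365 = €1,372.6575
Total = €4,921.6849

€4,921.68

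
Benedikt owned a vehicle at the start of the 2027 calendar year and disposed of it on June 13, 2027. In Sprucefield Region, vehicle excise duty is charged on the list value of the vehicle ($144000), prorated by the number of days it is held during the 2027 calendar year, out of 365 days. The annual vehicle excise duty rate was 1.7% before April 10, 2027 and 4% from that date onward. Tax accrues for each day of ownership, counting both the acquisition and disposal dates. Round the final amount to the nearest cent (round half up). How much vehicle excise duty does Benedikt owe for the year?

January 1 – April 9, 2027: 99 days at 1.7% → $144000 × 1.7% × 99/365 = $663.9781
April 10 – June 13, 2027: 65 days at 4% → $144000 × 4% × 65/365 = $1025.7534
Total = $1689.7315

$1689.73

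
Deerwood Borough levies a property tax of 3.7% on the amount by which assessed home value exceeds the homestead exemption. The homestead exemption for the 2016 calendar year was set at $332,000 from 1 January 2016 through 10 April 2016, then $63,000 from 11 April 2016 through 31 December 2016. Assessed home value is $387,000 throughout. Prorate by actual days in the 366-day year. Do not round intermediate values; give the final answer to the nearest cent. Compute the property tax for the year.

1 January – 10 April 2016: 101 days, exemption $332,000 → ($387,000 − $332,000) × 3.7% × 101/366 = $561.5710
11 April – 31 December 2016: 265 days, exemption $63,000 → ($387,000 − $63,000) × 3.7% × 265/366 = $8,679.8361
Total = $9,241.4071

$9,241.41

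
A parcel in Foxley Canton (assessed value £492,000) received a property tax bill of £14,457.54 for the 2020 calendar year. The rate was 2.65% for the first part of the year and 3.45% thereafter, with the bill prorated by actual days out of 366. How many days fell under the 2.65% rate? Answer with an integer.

Let d = days at the first rate; then 366 − d days at the second rate.
£492,000 × [2.65%·d + 3.45%·(366−d)] / 366 = £14,457.54
Solving gives d = 234, so the new rate took effect on 22 Aug 2020.

234 days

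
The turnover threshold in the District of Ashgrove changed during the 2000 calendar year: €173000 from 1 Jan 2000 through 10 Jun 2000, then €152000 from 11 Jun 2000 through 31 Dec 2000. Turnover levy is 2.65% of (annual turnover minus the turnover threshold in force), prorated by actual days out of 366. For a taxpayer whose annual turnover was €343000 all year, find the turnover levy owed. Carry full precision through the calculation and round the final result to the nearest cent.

€4815.18

1 Jan – 10 Jun 2000: 162 days, exemption €173000 → (€343000 − €173000) × 2.65% × 162/366 = €1994.0164
11 Jun – 31 Dec 2000: 204 days, exemption €152000 → (€343000 − €152000) × 2.65% × 204/366 = €2821.1639
Total = €4815.1803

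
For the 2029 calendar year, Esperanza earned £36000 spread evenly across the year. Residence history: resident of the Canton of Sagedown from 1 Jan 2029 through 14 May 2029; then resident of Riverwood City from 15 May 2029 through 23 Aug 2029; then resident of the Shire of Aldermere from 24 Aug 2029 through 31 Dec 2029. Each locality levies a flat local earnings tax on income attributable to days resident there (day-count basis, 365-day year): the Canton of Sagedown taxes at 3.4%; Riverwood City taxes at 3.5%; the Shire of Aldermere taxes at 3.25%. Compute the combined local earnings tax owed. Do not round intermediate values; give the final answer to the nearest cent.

£1214.73

The Canton of Sagedown, 1 Jan – 14 May 2029: 134 days → £36000 × 3.4% × 134/365 = £449.3589
Riverwood City, 15 May – 23 Aug 2029: 101 days → £36000 × 3.5% × 101/365 = £348.6575
The Shire of Aldermere, 24 Aug – 31 Dec 2029: 130 days → £36000 × 3.25% × 130/365 = £416.7123
Total = £1214.7288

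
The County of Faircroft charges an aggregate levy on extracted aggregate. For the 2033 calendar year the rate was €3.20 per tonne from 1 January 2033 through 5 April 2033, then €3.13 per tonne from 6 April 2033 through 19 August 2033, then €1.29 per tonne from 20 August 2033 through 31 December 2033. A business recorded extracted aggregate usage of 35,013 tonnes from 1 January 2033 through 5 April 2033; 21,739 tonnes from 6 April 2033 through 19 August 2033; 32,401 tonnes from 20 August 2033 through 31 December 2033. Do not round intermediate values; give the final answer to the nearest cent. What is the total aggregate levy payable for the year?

€221,881.96

1 January – 5 April 2033: 35,013 tonnes at €3.20/tonne → €112,041.60
6 April – 19 August 2033: 21,739 tonnes at €3.13/tonne → €68,043.07
20 August – 31 December 2033: 32,401 tonnes at €1.29/tonne → €41,797.29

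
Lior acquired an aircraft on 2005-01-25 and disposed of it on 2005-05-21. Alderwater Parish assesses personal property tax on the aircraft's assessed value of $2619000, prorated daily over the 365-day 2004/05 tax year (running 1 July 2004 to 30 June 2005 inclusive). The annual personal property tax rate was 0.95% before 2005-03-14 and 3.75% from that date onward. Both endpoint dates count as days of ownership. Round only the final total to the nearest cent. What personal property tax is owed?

2005-01-25 to 2005-03-13: 48 days at 0.95% → $2619000 × 0.95% × 48/365 = $3271.9562
2005-03-14 to 2005-05-21: 69 days at 3.75% → $2619000 × 3.75% × 69/365 = $18566.1986
Total = $21838.1548

$21838.15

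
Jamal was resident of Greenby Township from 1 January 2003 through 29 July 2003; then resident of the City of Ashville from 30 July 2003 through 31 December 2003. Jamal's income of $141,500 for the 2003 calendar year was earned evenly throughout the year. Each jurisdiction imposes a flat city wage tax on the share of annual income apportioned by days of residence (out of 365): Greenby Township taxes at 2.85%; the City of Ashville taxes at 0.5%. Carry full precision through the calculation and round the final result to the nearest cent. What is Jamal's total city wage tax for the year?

$2,620.66

Greenby Township, 1 January – 29 July 2003: 210 days → $141,500 × 2.85% × 210/365 = $2,320.2123
The City of Ashville, 30 July – 31 December 2003: 155 days → $141,500 × 0.5% × 155/365 = $300.4452
Total = $2,620.6575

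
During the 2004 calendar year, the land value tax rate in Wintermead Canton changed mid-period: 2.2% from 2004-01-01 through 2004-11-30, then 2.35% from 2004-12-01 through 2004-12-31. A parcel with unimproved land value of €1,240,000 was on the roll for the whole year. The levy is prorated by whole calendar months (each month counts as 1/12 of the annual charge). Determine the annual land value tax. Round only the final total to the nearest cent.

€27,435.00

2004-01-01 to 2004-11-30: 11 months at 2.2% → €1,240,000 × 2.2% × 11/12 = €25,006.6667
2004-12-01 to 2004-12-31: 1 month at 2.35% → €1,240,000 × 2.35% × 1/12 = €2,428.3333
Total = €27,435.0000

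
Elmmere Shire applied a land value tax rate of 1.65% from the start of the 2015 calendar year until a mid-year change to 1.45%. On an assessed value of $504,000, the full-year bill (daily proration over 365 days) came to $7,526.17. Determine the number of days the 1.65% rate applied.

79 days

Let d = days at the first rate; then 365 − d days at the second rate.
$504,000 × [1.65%·d + 1.45%·(365−d)] / 365 = $7,526.17
Solving gives d = 79, so the new rate took effect on 21 Mar 2015.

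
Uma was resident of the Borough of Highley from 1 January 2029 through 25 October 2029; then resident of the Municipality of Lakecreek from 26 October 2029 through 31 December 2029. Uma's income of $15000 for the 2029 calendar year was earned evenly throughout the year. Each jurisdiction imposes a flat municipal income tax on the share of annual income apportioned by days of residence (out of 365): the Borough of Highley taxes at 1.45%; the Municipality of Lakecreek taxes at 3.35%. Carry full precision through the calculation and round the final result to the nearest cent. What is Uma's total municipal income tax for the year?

$269.82

The Borough of Highley, 1 January – 25 October 2029: 298 days → $15000 × 1.45% × 298/365 = $177.5753
The Municipality of Lakecreek, 26 October – 31 December 2029: 67 days → $15000 × 3.35% × 67/365 = $92.2397
Total = $269.8151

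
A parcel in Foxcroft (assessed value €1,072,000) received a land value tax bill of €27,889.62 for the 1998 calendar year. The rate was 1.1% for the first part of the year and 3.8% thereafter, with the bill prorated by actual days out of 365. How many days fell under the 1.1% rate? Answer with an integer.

162 days

Let d = days at the first rate; then 365 − d days at the second rate.
€1,072,000 × [1.1%·d + 3.8%·(365−d)] / 365 = €27,889.62
Solving gives d = 162, so the new rate took effect on June 12, 1998.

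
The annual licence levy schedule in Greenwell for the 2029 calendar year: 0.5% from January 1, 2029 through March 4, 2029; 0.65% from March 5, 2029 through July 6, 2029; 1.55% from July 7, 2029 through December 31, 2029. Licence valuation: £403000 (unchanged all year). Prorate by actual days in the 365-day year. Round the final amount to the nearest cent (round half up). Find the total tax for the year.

January 1 – March 4, 2029: 63 days at 0.5% → £403000 × 0.5% × 63/365 = £347.7945
March 5 – July 6, 2029: 124 days at 0.65% → £403000 × 0.65% × 124/365 = £889.9123
July 7 – December 31, 2029: 178 days at 1.55% → £403000 × 1.55% × 178/365 = £3046.2384
Total = £4283.9452

£4283.95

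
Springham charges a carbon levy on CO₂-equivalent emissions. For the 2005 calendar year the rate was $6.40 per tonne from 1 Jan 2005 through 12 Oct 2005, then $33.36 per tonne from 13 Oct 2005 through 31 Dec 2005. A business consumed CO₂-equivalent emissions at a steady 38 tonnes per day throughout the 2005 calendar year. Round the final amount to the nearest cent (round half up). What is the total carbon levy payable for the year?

1 Jan – 12 Oct 2005: 285 days × 38 tonnes/day = 10,830 tonnes at $6.40/tonne → $69,312.00
13 Oct – 31 Dec 2005: 80 days × 38 tonnes/day = 3,040 tonnes at $33.36/tonne → $101,414.40

$170,726.40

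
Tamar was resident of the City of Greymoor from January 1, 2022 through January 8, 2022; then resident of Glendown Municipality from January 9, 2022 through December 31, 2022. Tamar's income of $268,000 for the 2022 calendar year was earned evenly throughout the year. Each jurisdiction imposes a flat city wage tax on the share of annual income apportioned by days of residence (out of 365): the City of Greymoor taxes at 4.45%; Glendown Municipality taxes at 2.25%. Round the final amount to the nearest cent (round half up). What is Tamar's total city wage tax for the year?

The City of Greymoor, January 1 – January 8, 2022: 8 days → $268,000 × 4.45% × 8/365 = $261.3918
Glendown Municipality, January 9 – December 31, 2022: 357 days → $268,000 × 2.25% × 357/365 = $5,897.8356
Total = $6,159.2274

$6,159.23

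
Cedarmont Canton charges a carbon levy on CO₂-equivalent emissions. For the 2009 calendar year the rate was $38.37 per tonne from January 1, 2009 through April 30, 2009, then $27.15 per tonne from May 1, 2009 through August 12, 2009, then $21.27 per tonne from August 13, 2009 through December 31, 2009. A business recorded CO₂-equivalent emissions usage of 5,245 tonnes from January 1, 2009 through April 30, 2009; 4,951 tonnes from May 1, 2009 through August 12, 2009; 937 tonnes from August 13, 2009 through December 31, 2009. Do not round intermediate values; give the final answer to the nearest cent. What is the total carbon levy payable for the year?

$355,600.29

January 1 – April 30, 2009: 5,245 tonnes at $38.37/tonne → $201,250.65
May 1 – August 12, 2009: 4,951 tonnes at $27.15/tonne → $134,419.65
August 13 – December 31, 2009: 937 tonnes at $21.27/tonne → $19,929.99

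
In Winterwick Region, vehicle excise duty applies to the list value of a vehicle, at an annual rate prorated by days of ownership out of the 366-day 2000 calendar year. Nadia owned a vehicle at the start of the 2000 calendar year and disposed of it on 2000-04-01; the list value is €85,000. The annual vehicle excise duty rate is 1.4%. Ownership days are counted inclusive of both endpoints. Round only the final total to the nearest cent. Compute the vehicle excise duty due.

€299.13

Days held (2000-01-01 to 2000-04-01): 92 out of 366
Tax = €85,000 × 1.4% × 92/366 = €299.1257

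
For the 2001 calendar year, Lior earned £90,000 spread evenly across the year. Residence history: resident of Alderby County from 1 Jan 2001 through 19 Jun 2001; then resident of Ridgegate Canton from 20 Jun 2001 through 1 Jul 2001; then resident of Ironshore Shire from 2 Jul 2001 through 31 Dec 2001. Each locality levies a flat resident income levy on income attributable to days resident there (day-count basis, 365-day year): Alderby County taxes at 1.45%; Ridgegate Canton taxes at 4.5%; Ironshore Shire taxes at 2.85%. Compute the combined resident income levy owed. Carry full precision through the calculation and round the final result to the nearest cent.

Alderby County, 1 Jan – 19 Jun 2001: 170 days → £90,000 × 1.45% × 170/365 = £607.8082
Ridgegate Canton, 20 Jun – 1 Jul 2001: 12 days → £90,000 × 4.5% × 12/365 = £133.1507
Ironshore Shire, 2 Jul – 31 Dec 2001: 183 days → £90,000 × 2.85% × 183/365 = £1,286.0137
Total = £2,026.9726

£2,026.97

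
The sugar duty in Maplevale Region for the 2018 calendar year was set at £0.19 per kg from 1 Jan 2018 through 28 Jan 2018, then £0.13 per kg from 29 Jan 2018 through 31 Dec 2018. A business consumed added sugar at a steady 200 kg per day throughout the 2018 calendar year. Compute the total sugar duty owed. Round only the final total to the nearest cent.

1 Jan – 28 Jan 2018: 28 days × 200 kg/day = 5,600 kg at £0.19/kg → £1,064.00
29 Jan – 31 Dec 2018: 337 days × 200 kg/day = 67,400 kg at £0.13/kg → £8,762.00

£9,826.00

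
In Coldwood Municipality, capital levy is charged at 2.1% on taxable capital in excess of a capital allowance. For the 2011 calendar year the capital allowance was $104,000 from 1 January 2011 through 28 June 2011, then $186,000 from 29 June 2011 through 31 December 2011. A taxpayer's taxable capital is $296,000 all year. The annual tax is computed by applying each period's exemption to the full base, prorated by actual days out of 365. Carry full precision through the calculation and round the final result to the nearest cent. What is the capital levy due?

$3,154.49

1 January – 28 June 2011: 179 days, exemption $104,000 → ($296,000 − $104,000) × 2.1% × 179/365 = $1,977.3370
29 June – 31 December 2011: 186 days, exemption $186,000 → ($296,000 − $186,000) × 2.1% × 186/365 = $1,177.1507
Total = $3,154.4877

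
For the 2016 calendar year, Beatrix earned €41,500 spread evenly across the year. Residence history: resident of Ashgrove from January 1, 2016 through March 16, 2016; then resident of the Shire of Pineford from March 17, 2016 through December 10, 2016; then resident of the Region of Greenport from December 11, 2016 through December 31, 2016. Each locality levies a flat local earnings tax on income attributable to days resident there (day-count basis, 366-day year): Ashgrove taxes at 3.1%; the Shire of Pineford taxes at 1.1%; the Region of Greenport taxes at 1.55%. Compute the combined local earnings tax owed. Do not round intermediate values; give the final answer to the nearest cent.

Ashgrove, January 1 – March 16, 2016: 76 days → €41,500 × 3.1% × 76/366 = €267.1421
The Shire of Pineford, March 17 – December 10, 2016: 269 days → €41,500 × 1.1% × 269/366 = €335.5150
The Region of Greenport, December 11 – December 31, 2016: 21 days → €41,500 × 1.55% × 21/366 = €36.9078
Total = €639.5649

€639.56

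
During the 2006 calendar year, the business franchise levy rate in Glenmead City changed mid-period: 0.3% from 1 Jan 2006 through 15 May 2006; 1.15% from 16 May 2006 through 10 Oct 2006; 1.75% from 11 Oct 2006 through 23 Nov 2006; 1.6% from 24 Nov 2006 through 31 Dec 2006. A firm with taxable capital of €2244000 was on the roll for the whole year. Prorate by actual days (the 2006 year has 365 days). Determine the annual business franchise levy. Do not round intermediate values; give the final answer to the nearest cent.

€21425.59

1 Jan – 15 May 2006: 135 days at 0.3% → €2244000 × 0.3% × 135/365 = €2489.9178
16 May – 10 Oct 2006: 148 days at 1.15% → €2244000 × 1.15% × 148/365 = €10463.8027
11 Oct – 23 Nov 2006: 44 days at 1.75% → €2244000 × 1.75% × 44/365 = €4733.9178
24 Nov – 31 Dec 2006: 38 days at 1.6% → €2244000 × 1.6% × 38/365 = €3737.9507
Total = €21425.5890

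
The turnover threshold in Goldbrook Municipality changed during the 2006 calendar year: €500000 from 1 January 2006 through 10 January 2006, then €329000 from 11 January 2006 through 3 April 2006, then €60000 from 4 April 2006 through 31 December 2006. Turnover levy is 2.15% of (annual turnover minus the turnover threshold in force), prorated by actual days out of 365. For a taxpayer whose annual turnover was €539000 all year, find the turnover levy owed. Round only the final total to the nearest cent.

€8724.17

1 January – 10 January 2006: 10 days, exemption €500000 → (€539000 − €500000) × 2.15% × 10/365 = €22.9726
11 January – 3 April 2006: 83 days, exemption €329000 → (€539000 − €329000) × 2.15% × 83/365 = €1026.6986
4 April – 31 December 2006: 272 days, exemption €60000 → (€539000 − €60000) × 2.15% × 272/365 = €7674.4986
Total = €8724.1699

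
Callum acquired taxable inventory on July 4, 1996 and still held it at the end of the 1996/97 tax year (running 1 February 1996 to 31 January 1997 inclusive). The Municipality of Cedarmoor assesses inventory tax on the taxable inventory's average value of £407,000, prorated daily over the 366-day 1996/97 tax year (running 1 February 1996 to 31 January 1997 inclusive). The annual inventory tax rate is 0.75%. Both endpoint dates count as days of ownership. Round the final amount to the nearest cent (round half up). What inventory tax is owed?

Days held (July 4, 1996 – January 31, 1997): 212 out of 366
Tax = £407,000 × 0.75% × 212/366 = £1,768.1148

£1,768.11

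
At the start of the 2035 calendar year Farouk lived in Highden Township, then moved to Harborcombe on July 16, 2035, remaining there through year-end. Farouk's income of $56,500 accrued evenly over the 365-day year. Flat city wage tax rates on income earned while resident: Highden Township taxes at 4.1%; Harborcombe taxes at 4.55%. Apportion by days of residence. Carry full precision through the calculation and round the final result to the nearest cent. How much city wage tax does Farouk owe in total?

$2,434.22

Highden Township, January 1 – July 15, 2035: 196 days → $56,500 × 4.1% × 196/365 = $1,243.9288
Harborcombe, July 16 – December 31, 2035: 169 days → $56,500 × 4.55% × 169/365 = $1,190.2925
Total = $2,434.2212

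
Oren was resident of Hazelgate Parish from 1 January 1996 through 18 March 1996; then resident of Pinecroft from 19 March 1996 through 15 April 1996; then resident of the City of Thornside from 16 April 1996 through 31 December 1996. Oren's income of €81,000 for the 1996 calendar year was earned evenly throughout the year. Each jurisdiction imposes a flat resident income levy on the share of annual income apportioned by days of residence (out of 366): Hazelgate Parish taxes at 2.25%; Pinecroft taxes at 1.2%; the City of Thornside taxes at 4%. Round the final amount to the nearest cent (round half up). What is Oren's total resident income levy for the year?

Hazelgate Parish, 1 January – 18 March 1996: 78 days → €81,000 × 2.25% × 78/366 = €388.4016
Pinecroft, 19 March – 15 April 1996: 28 days → €81,000 × 1.2% × 28/366 = €74.3607
The City of Thornside, 16 April – 31 December 1996: 260 days → €81,000 × 4% × 260/366 = €2,301.6393
Total = €2,764.4016

€2,764.40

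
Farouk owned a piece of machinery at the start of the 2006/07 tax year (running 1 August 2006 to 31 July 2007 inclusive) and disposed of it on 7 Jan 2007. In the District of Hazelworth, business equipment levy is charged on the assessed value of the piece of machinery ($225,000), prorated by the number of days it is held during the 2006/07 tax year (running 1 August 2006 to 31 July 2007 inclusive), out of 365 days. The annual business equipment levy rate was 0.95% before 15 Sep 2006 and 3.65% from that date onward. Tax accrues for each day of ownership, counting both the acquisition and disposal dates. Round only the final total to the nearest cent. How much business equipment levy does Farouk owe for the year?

$2,851.03

1 Aug – 14 Sep 2006: 45 days at 0.95% → $225,000 × 0.95% × 45/365 = $263.5274
15 Sep 2006 – 7 Jan 2007: 115 days at 3.65% → $225,000 × 3.65% × 115/365 = $2,587.5000
Total = $2,851.0274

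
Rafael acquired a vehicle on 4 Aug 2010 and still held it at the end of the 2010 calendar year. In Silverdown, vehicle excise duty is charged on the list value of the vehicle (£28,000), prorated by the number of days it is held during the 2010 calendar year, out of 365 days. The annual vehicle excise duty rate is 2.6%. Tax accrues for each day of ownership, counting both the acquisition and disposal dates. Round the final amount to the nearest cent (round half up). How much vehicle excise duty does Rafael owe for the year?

£299.18

Days held (4 Aug – 31 Dec 2010): 150 out of 365
Tax = £28,000 × 2.6% × 150/365 = £299.1781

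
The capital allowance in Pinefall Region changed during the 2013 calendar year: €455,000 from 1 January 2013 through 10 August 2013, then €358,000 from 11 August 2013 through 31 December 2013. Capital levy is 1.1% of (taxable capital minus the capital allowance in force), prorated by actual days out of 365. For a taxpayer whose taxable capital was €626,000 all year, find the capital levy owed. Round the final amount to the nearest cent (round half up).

1 January – 10 August 2013: 222 days, exemption €455,000 → (€626,000 − €455,000) × 1.1% × 222/365 = €1,144.0603
11 August – 31 December 2013: 143 days, exemption €358,000 → (€626,000 − €358,000) × 1.1% × 143/365 = €1,154.9699
Total = €2,299.0301

€2,299.03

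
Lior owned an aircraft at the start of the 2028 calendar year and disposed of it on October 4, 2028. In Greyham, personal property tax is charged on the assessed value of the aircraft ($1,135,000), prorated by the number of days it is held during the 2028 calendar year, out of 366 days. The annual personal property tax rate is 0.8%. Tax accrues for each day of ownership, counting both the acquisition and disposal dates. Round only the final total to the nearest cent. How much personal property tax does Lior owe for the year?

$6,896.83

Days held (January 1 – October 4, 2028): 278 out of 366
Tax = $1,135,000 × 0.8% × 278/366 = $6,896.8306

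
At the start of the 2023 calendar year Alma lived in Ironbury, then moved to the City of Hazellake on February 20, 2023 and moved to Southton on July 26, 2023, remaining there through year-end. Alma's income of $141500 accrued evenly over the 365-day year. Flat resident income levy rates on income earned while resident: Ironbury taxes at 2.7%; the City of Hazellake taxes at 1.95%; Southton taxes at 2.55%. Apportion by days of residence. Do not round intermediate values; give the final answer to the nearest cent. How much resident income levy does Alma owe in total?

Ironbury, January 1 – February 19, 2023: 50 days → $141500 × 2.7% × 50/365 = $523.3562
The City of Hazellake, February 20 – July 25, 2023: 156 days → $141500 × 1.95% × 156/365 = $1179.2959
Southton, July 26 – December 31, 2023: 159 days → $141500 × 2.55% × 159/365 = $1571.8130
Total = $3274.4651

$3274.47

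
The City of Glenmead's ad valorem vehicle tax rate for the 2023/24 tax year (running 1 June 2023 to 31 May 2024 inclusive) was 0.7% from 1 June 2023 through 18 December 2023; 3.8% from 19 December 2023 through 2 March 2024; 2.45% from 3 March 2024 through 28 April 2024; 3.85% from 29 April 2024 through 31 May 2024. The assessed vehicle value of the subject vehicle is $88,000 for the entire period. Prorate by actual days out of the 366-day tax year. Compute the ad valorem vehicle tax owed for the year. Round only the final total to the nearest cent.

1 June – 18 December 2023: 201 days at 0.7% → $88,000 × 0.7% × 201/366 = $338.2951
19 December 2023 – 2 March 2024: 75 days at 3.8% → $88,000 × 3.8% × 75/366 = $685.2459
3 March – 28 April 2024: 57 days at 2.45% → $88,000 × 2.45% × 57/366 = $335.7705
29 April – 31 May 2024: 33 days at 3.85% → $88,000 × 3.85% × 33/366 = $305.4754
Total = $1,664.7869

$1,664.79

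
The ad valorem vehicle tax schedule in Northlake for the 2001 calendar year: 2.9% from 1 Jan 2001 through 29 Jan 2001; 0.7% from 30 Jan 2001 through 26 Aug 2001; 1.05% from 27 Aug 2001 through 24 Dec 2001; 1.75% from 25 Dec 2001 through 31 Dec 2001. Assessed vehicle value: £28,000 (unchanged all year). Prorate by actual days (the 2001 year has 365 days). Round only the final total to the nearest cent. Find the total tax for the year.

£282.80

1 Jan – 29 Jan 2001: 29 days at 2.9% → £28,000 × 2.9% × 29/365 = £64.5151
30 Jan – 26 Aug 2001: 209 days at 0.7% → £28,000 × 0.7% × 209/365 = £112.2301
27 Aug – 24 Dec 2001: 120 days at 1.05% → £28,000 × 1.05% × 120/365 = £96.6575
25 Dec – 31 Dec 2001: 7 days at 1.75% → £28,000 × 1.75% × 7/365 = £9.3973
Total = £282.8000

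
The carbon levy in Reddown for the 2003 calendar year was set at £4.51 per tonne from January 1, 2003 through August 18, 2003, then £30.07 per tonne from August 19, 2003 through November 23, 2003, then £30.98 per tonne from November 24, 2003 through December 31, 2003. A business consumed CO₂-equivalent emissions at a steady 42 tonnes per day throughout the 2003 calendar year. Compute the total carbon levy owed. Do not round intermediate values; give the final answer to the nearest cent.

January 1 – August 18, 2003: 230 days × 42 tonnes/day = 9,660 tonnes at £4.51/tonne → £43566.60
August 19 – November 23, 2003: 97 days × 42 tonnes/day = 4,074 tonnes at £30.07/tonne → £122505.18
November 24 – December 31, 2003: 38 days × 42 tonnes/day = 1,596 tonnes at £30.98/tonne → £49444.08

£215515.86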